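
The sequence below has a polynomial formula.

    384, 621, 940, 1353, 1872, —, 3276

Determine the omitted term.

2509

Using the first 5 terms:
D1: 237, 319, 413, 519
D2: 82, 94, 106
D3: 12, 12
Constant third difference = 12.
Extend forward: 106 + 12 = 118;  519 + 118 = 637;  1872 + 637 = 2509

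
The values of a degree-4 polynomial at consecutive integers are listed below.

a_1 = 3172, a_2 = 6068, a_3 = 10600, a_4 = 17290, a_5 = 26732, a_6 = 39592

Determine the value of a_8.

78590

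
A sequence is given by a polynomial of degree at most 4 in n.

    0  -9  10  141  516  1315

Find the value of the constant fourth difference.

D1: -9, 19, 131, 375, 799
D2: 28, 112, 244, 424
D3: 84, 132, 180
D4: 48, 48

48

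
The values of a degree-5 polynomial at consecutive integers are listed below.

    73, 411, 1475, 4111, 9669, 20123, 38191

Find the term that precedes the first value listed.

-1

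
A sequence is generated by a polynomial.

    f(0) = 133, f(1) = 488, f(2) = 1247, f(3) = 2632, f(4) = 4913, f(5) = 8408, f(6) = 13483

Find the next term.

First differences: 355, 759, 1385, 2281, 3495, 5075
Second differences: 404, 626, 896, 1214, 1580
Third differences: 222, 270, 318, 366
Fourth differences: 48, 48, 48
Fourth differences constant at 48.
366 + 48 = 414;  1580 + 414 = 1994;  5075 + 1994 = 7069;  13483 + 7069 = 20552

20552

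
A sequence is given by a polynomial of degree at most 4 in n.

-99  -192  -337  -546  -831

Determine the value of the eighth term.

-2262

D1: -93, -145, -209, -285
D2: -52, -64, -76
D3: -12, -12
The third differences are constant (-12).
-76 − 12 = -88;  -285 − 88 = -373;  -831 − 373 = -1204
-88 − 12 = -100;  -373 − 100 = -473;  -1204 − 473 = -1677
-100 − 12 = -112;  -473 − 112 = -585;  -1677 − 585 = -2262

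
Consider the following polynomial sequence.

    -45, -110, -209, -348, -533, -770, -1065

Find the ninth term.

-1853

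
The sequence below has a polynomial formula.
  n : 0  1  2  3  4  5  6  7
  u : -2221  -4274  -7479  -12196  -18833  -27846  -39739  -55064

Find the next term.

D1: -2053 , -3205 , -4717 , -6637 , -9013 , -11893 , -15325
D2: -1152 , -1512 , -1920 , -2376 , -2880 , -3432
D3: -360 , -408 , -456 , -504 , -552
D4: -48 , -48 , -48 , -48
Constant fourth difference = -48, so extend:
-552 − 48 = -600;  -3432 − 600 = -4032;  -15325 − 4032 = -19357;  -55064 − 19357 = -74421

-74421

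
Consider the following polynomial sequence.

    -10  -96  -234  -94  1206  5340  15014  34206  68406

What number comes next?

124856

D1: -86 , -138 , 140 , 1300 , 4134 , 9674 , 19192 , 34200
D2: -52 , 278 , 1160 , 2834 , 5540 , 9518 , 15008
D3: 330 , 882 , 1674 , 2706 , 3978 , 5490
D4: 552 , 792 , 1032 , 1272 , 1512
D5: 240 , 240 , 240 , 240
Fifth differences constant at 240.
1512 + 240 = 1752;  5490 + 1752 = 7242;  15008 + 7242 = 22250;  34200 + 22250 = 56450;  68406 + 56450 = 124856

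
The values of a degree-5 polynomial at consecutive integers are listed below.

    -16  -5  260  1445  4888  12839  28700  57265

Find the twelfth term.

D1: 11, 265, 1185, 3443, 7951, 15861, 28565
D2: 254, 920, 2258, 4508, 7910, 12704
D3: 666, 1338, 2250, 3402, 4794
D4: 672, 912, 1152, 1392
D5: 240, 240, 240
The fifth differences are constant (240).
1392 + 240 = 1632;  4794 + 1632 = 6426;  12704 + 6426 = 19130;  28565 + 19130 = 47695;  57265 + 47695 = 104960
1632 + 240 = 1872;  6426 + 1872 = 8298;  19130 + 8298 = 27428;  47695 + 27428 = 75123;  104960 + 75123 = 180083
1872 + 240 = 2112;  8298 + 2112 = 10410;  27428 + 10410 = 37838;  75123 + 37838 = 112961;  180083 + 112961 = 293044
2112 + 240 = 2352;  10410 + 2352 = 12762;  37838 + 12762 = 50600;  112961 + 50600 = 163561;  293044 + 163561 = 456605

456605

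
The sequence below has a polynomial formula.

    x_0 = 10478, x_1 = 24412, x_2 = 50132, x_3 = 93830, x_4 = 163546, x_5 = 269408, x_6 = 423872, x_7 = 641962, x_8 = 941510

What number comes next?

1343396

Δ: 13934 , 25720 , 43698 , 69716 , 105862 , 154464 , 218090 , 299548
Δ²: 11786 , 17978 , 26018 , 36146 , 48602 , 63626 , 81458
Δ³: 6192 , 8040 , 10128 , 12456 , 15024 , 17832
Δ⁴: 1848 , 2088 , 2328 , 2568 , 2808
Δ⁵: 240 , 240 , 240 , 240
The fifth differences are constant (240).
2808 + 240 = 3048;  17832 + 3048 = 20880;  81458 + 20880 = 102338;  299548 + 102338 = 401886;  941510 + 401886 = 1343396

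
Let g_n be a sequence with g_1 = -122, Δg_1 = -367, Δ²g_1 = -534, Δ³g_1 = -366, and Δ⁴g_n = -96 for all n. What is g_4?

-3191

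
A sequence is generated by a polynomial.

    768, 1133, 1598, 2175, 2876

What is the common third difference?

12

D1: 365, 465, 577, 701
D2: 100, 112, 124
D3: 12, 12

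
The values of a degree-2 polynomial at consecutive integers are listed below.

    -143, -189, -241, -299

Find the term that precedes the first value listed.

-103

-46  -52  -58
-6  -6
The second differences are constant at -6.
Work back: -46 + 6 = -40;  -143 + 40 = -103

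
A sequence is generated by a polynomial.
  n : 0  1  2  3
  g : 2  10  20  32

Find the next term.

46

First differences: 8  10  12
Second differences: 2  2
Second differences constant at 2.
12 + 2 = 14;  32 + 14 = 46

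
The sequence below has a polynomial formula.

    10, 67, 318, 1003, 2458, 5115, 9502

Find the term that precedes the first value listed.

3

D1: 57, 251, 685, 1455, 2657, 4387
D2: 194, 434, 770, 1202, 1730
D3: 240, 336, 432, 528
D4: 96, 96, 96
The fourth differences are constant at 96.
Work back: 240 − 96 = 144;  194 − 144 = 50;  57 − 50 = 7;  10 − 7 = 3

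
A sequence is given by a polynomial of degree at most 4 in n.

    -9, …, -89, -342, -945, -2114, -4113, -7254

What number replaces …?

-18

Using the last 6 terms:
-253, -603, -1169, -1999, -3141
-350, -566, -830, -1142
-216, -264, -312
-48, -48
Constant fourth difference = -48.
Extend backward: -216 + 48 = -168;  -350 + 168 = -182;  -253 + 182 = -71;  -89 + 71 = -18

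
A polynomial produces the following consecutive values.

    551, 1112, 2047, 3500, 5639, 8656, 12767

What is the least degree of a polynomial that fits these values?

4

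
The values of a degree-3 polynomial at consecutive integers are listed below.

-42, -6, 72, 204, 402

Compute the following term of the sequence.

678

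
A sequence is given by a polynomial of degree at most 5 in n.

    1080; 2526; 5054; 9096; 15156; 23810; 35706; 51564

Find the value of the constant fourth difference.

D1: 1446, 2528, 4042, 6060, 8654, 11896, 15858
D2: 1082, 1514, 2018, 2594, 3242, 3962
D3: 432, 504, 576, 648, 720
D4: 72, 72, 72, 72

72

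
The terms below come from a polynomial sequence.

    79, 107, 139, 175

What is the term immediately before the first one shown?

D1: 28, 32, 36
D2: 4, 4
The second differences are constant at 4.
Work back: 28 − 4 = 24;  79 − 24 = 55

55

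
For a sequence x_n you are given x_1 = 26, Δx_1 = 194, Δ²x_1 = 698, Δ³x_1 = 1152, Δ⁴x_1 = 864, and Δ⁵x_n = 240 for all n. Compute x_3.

Build the table forward from the leading diagonal:
D5: 240  240  240
D4: 864  1104  1344
D3: 1152  2016  3120
D2: 698  1850  3866
D1: 194  892  2742
x: 26  220  1112

1112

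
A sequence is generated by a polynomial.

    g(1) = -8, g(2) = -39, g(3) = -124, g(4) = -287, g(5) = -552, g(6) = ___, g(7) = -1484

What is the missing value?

-943

Using the first 5 terms:
-31  -85  -163  -265
-54  -78  -102
-24  -24
Constant third difference = -24.
Extend forward: -102 − 24 = -126;  -265 − 126 = -391;  -552 − 391 = -943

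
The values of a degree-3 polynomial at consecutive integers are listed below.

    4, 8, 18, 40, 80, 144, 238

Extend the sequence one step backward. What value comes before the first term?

First differences: 4, 10, 22, 40, 64, 94
Second differences: 6, 12, 18, 24, 30
Third differences: 6, 6, 6, 6
The third differences are constant at 6.
Work back: 6 − 6 = 0;  4 + 0 = 4;  4 − 4 = 0

0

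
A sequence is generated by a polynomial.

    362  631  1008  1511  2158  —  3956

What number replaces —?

Using the first 5 terms:
269  377  503  647
108  126  144
18  18
Constant third difference = 18.
Extend forward: 144 + 18 = 162;  647 + 162 = 809;  2158 + 809 = 2967

2967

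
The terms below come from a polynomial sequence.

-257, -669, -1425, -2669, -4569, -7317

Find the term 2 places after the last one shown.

-16245

D1: -412  -756  -1244  -1900  -2748
D2: -344  -488  -656  -848
D3: -144  -168  -192
D4: -24  -24
Constant fourth difference = -24, so extend:
-192 − 24 = -216;  -848 − 216 = -1064;  -2748 − 1064 = -3812;  -7317 − 3812 = -11129
-216 − 24 = -240;  -1064 − 240 = -1304;  -3812 − 1304 = -5116;  -11129 − 5116 = -16245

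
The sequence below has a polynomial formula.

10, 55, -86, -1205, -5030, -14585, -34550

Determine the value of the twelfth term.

D1: 45, -141, -1119, -3825, -9555, -19965
D2: -186, -978, -2706, -5730, -10410
D3: -792, -1728, -3024, -4680
D4: -936, -1296, -1656
D5: -360, -360
The fifth differences are constant (-360).
-1656 − 360 = -2016;  -4680 − 2016 = -6696;  -10410 − 6696 = -17106;  -19965 − 17106 = -37071;  -34550 − 37071 = -71621
-2016 − 360 = -2376;  -6696 − 2376 = -9072;  -17106 − 9072 = -26178;  -37071 − 26178 = -63249;  -71621 − 63249 = -134870
-2376 − 360 = -2736;  -9072 − 2736 = -11808;  -26178 − 11808 = -37986;  -63249 − 37986 = -101235;  -134870 − 101235 = -236105
-2736 − 360 = -3096;  -11808 − 3096 = -14904;  -37986 − 14904 = -52890;  -101235 − 52890 = -154125;  -236105 − 154125 = -390230
-3096 − 360 = -3456;  -14904 − 3456 = -18360;  -52890 − 18360 = -71250;  -154125 − 71250 = -225375;  -390230 − 225375 = -615605

-615605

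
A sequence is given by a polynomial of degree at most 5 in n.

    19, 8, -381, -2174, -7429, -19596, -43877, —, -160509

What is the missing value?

-87586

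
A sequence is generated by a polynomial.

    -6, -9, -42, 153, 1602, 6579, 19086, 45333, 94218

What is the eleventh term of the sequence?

D1: -3  -33  195  1449  4977  12507  26247  48885
D2: -30  228  1254  3528  7530  13740  22638
D3: 258  1026  2274  4002  6210  8898
D4: 768  1248  1728  2208  2688
D5: 480  480  480  480
The fifth differences are constant (480).
2688 + 480 = 3168;  8898 + 3168 = 12066;  22638 + 12066 = 34704;  48885 + 34704 = 83589;  94218 + 83589 = 177807
3168 + 480 = 3648;  12066 + 3648 = 15714;  34704 + 15714 = 50418;  83589 + 50418 = 134007;  177807 + 134007 = 311814

311814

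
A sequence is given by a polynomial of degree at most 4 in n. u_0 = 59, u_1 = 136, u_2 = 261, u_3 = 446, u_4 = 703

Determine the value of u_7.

77, 125, 185, 257
48, 60, 72
12, 12
The third differences are constant (12).
72 + 12 = 84;  257 + 84 = 341;  703 + 341 = 1044
84 + 12 = 96;  341 + 96 = 437;  1044 + 437 = 1481
96 + 12 = 108;  437 + 108 = 545;  1481 + 545 = 2026

2026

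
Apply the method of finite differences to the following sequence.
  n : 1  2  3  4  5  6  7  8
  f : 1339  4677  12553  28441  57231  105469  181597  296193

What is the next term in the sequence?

3338 , 7876 , 15888 , 28790 , 48238 , 76128 , 114596
4538 , 8012 , 12902 , 19448 , 27890 , 38468
3474 , 4890 , 6546 , 8442 , 10578
1416 , 1656 , 1896 , 2136
240 , 240 , 240
Fifth differences constant at 240.
2136 + 240 = 2376;  10578 + 2376 = 12954;  38468 + 12954 = 51422;  114596 + 51422 = 166018;  296193 + 166018 = 462211

462211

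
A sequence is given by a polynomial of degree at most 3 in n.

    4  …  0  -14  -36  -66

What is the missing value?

Using the last 4 terms:
First differences: -14, -22, -30
Second differences: -8, -8
Constant second difference = -8.
Extend backward: -14 + 8 = -6;  0 + 6 = 6

6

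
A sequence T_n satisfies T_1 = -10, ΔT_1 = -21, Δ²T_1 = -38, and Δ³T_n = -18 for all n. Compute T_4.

-205

Build the table forward from the leading diagonal:
Δ³: -18  -18  -18  -18
Δ²: -38  -56  -74  -92
Δ: -21  -59  -115  -189
T: -10  -31  -90  -205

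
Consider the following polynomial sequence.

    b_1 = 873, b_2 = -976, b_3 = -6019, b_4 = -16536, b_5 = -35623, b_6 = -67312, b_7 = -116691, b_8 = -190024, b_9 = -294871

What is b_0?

1112

D1: -1849  -5043  -10517  -19087  -31689  -49379  -73333  -104847
D2: -3194  -5474  -8570  -12602  -17690  -23954  -31514
D3: -2280  -3096  -4032  -5088  -6264  -7560
D4: -816  -936  -1056  -1176  -1296
D5: -120  -120  -120  -120
The fifth differences are constant at -120.
Work back: -816 + 120 = -696;  -2280 + 696 = -1584;  -3194 + 1584 = -1610;  -1849 + 1610 = -239;  873 + 239 = 1112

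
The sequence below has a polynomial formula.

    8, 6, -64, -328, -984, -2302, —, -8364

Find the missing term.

Using the first 6 terms:
D1: -2, -70, -264, -656, -1318
D2: -68, -194, -392, -662
D3: -126, -198, -270
D4: -72, -72
Constant fourth difference = -72.
Extend forward: -270 − 72 = -342;  -662 − 342 = -1004;  -1318 − 1004 = -2322;  -2302 − 2322 = -4624

-4624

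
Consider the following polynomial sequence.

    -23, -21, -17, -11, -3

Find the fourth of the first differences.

8

D1: 2, 4, 6, 8
D2: 2, 2, 2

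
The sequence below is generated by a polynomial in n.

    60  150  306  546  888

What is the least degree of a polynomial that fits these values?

3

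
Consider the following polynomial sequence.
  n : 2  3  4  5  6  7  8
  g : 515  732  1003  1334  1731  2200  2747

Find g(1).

217  271  331  397  469  547
54  60  66  72  78
6  6  6  6
The third differences are constant at 6.
Work back: 54 − 6 = 48;  217 − 48 = 169;  515 − 169 = 346

346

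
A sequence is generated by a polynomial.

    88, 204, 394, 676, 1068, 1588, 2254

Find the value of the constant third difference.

D1: 116, 190, 282, 392, 520, 666
D2: 74, 92, 110, 128, 146
D3: 18, 18, 18, 18

18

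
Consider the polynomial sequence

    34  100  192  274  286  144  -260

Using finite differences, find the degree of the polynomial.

4

D1: 66, 92, 82, 12, -142, -404
D2: 26, -10, -70, -154, -262
D3: -36, -60, -84, -108
D4: -24, -24, -24
The fourth differences are constant, so the polynomial has degree 4.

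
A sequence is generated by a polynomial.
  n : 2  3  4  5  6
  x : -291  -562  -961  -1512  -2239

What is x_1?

-124

D1: -271, -399, -551, -727
D2: -128, -152, -176
D3: -24, -24
The third differences are constant at -24.
Work back: -128 + 24 = -104;  -271 + 104 = -167;  -291 + 167 = -124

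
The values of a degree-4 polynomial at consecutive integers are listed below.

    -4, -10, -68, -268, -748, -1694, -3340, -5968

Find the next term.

-9908

D1: -6, -58, -200, -480, -946, -1646, -2628
D2: -52, -142, -280, -466, -700, -982
D3: -90, -138, -186, -234, -282
D4: -48, -48, -48, -48
Constant fourth difference = -48, so extend:
-282 − 48 = -330;  -982 − 330 = -1312;  -2628 − 1312 = -3940;  -5968 − 3940 = -9908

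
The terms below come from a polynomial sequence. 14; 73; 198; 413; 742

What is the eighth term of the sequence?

2653

First differences: 59  125  215  329
Second differences: 66  90  114
Third differences: 24  24
Constant third difference = 24, so extend:
114 + 24 = 138;  329 + 138 = 467;  742 + 467 = 1209
138 + 24 = 162;  467 + 162 = 629;  1209 + 629 = 1838
162 + 24 = 186;  629 + 186 = 815;  1838 + 815 = 2653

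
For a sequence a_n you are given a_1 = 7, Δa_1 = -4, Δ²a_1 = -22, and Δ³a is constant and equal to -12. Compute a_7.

Build the table forward from the leading diagonal:
Third differences: -12, -12, -12, -12, -12, -12, -12
Second differences: -22, -34, -46, -58, -70, -82, -94
First differences: -4, -26, -60, -106, -164, -234, -316
a: 7, 3, -23, -83, -189, -353, -587

-587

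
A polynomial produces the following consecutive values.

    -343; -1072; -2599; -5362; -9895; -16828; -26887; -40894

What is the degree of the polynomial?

4

D1: -729, -1527, -2763, -4533, -6933, -10059, -14007
D2: -798, -1236, -1770, -2400, -3126, -3948
D3: -438, -534, -630, -726, -822
D4: -96, -96, -96, -96
The fourth differences are constant, so the polynomial has degree 4.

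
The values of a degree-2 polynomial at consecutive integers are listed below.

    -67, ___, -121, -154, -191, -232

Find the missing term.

-92

Using the last 4 terms:
Δ: -33  -37  -41
Δ²: -4  -4
Constant second difference = -4.
Extend backward: -33 + 4 = -29;  -121 + 29 = -92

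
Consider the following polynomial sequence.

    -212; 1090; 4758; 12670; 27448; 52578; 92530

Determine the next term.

First differences: 1302, 3668, 7912, 14778, 25130, 39952
Second differences: 2366, 4244, 6866, 10352, 14822
Third differences: 1878, 2622, 3486, 4470
Fourth differences: 744, 864, 984
Fifth differences: 120, 120
The fifth differences are constant (120).
984 + 120 = 1104;  4470 + 1104 = 5574;  14822 + 5574 = 20396;  39952 + 20396 = 60348;  92530 + 60348 = 152878

152878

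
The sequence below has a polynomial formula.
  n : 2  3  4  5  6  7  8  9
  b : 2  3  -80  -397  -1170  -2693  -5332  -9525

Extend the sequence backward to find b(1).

First differences: 1, -83, -317, -773, -1523, -2639, -4193
Second differences: -84, -234, -456, -750, -1116, -1554
Third differences: -150, -222, -294, -366, -438
Fourth differences: -72, -72, -72, -72
The fourth differences are constant at -72.
Work back: -150 + 72 = -78;  -84 + 78 = -6;  1 + 6 = 7;  2 − 7 = -5

-5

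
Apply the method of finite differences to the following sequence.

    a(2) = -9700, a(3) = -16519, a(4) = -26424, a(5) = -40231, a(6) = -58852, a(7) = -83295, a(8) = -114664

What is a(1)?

Δ: -6819, -9905, -13807, -18621, -24443, -31369
Δ²: -3086, -3902, -4814, -5822, -6926
Δ³: -816, -912, -1008, -1104
Δ⁴: -96, -96, -96
The fourth differences are constant at -96.
Work back: -816 + 96 = -720;  -3086 + 720 = -2366;  -6819 + 2366 = -4453;  -9700 + 4453 = -5247

-5247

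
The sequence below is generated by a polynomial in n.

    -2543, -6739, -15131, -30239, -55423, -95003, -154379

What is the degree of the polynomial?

D1: -4196, -8392, -15108, -25184, -39580, -59376
D2: -4196, -6716, -10076, -14396, -19796
D3: -2520, -3360, -4320, -5400
D4: -840, -960, -1080
D5: -120, -120
The fifth differences are constant, so the polynomial has degree 5.

5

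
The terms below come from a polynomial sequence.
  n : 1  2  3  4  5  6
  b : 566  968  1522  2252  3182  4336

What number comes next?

5738

402  554  730  930  1154
152  176  200  224
24  24  24
Third differences constant at 24.
224 + 24 = 248;  1154 + 248 = 1402;  4336 + 1402 = 5738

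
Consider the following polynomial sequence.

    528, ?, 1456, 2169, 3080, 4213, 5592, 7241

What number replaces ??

917

Using the last 6 terms:
First differences: 713  911  1133  1379  1649
Second differences: 198  222  246  270
Third differences: 24  24  24
Constant third difference = 24.
Extend backward: 198 − 24 = 174;  713 − 174 = 539;  1456 − 539 = 917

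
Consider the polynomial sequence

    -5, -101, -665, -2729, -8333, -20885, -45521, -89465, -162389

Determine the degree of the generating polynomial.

5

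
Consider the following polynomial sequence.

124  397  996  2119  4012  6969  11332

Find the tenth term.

First differences: 273  599  1123  1893  2957  4363
Second differences: 326  524  770  1064  1406
Third differences: 198  246  294  342
Fourth differences: 48  48  48
The fourth differences are constant (48).
342 + 48 = 390;  1406 + 390 = 1796;  4363 + 1796 = 6159;  11332 + 6159 = 17491
390 + 48 = 438;  1796 + 438 = 2234;  6159 + 2234 = 8393;  17491 + 8393 = 25884
438 + 48 = 486;  2234 + 486 = 2720;  8393 + 2720 = 11113;  25884 + 11113 = 36997

36997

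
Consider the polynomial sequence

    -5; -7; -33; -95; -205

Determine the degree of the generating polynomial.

3

D1: -2, -26, -62, -110
D2: -24, -36, -48
D3: -12, -12
The third differences are constant, so the polynomial has degree 3.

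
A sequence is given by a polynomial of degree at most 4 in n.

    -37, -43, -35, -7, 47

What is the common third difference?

6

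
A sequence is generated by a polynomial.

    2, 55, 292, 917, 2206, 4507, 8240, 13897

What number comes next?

53 , 237 , 625 , 1289 , 2301 , 3733 , 5657
184 , 388 , 664 , 1012 , 1432 , 1924
204 , 276 , 348 , 420 , 492
72 , 72 , 72 , 72
Constant fourth difference = 72, so extend:
492 + 72 = 564;  1924 + 564 = 2488;  5657 + 2488 = 8145;  13897 + 8145 = 22042

22042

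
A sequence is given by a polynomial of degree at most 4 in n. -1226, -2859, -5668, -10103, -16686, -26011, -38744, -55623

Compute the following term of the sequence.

-1633, -2809, -4435, -6583, -9325, -12733, -16879
-1176, -1626, -2148, -2742, -3408, -4146
-450, -522, -594, -666, -738
-72, -72, -72, -72
Fourth differences constant at -72.
-738 − 72 = -810;  -4146 − 810 = -4956;  -16879 − 4956 = -21835;  -55623 − 21835 = -77458

-77458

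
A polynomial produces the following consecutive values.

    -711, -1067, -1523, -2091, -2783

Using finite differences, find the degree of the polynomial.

3

Δ: -356, -456, -568, -692
Δ²: -100, -112, -124
Δ³: -12, -12
The third differences are constant, so the polynomial has degree 3.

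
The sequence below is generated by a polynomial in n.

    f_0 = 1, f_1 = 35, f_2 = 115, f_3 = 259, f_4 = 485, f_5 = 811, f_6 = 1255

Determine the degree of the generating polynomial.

3

First differences: 34, 80, 144, 226, 326, 444
Second differences: 46, 64, 82, 100, 118
Third differences: 18, 18, 18, 18
The third differences are constant, so the polynomial has degree 3.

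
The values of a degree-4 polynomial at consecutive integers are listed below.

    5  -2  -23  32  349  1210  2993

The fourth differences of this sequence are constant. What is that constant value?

D1: -7, -21, 55, 317, 861, 1783
D2: -14, 76, 262, 544, 922
D3: 90, 186, 282, 378
D4: 96, 96, 96

96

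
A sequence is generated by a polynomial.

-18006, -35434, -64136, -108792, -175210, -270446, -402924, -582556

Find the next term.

First differences: -17428  -28702  -44656  -66418  -95236  -132478  -179632
Second differences: -11274  -15954  -21762  -28818  -37242  -47154
Third differences: -4680  -5808  -7056  -8424  -9912
Fourth differences: -1128  -1248  -1368  -1488
Fifth differences: -120  -120  -120
Fifth differences constant at -120.
-1488 − 120 = -1608;  -9912 − 1608 = -11520;  -47154 − 11520 = -58674;  -179632 − 58674 = -238306;  -582556 − 238306 = -820862

-820862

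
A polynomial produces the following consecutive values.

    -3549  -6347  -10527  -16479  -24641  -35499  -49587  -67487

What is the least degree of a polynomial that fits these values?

Δ: -2798, -4180, -5952, -8162, -10858, -14088, -17900
Δ²: -1382, -1772, -2210, -2696, -3230, -3812
Δ³: -390, -438, -486, -534, -582
Δ⁴: -48, -48, -48, -48
The fourth differences are constant, so the polynomial has degree 4.

4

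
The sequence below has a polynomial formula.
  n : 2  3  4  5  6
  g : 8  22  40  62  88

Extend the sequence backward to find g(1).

-2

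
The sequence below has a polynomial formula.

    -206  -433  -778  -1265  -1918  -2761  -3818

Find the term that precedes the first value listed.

-73

-227, -345, -487, -653, -843, -1057
-118, -142, -166, -190, -214
-24, -24, -24, -24
The third differences are constant at -24.
Work back: -118 + 24 = -94;  -227 + 94 = -133;  -206 + 133 = -73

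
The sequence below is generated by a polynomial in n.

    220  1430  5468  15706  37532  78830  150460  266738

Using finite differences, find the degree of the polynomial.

1210, 4038, 10238, 21826, 41298, 71630, 116278
2828, 6200, 11588, 19472, 30332, 44648
3372, 5388, 7884, 10860, 14316
2016, 2496, 2976, 3456
480, 480, 480
The fifth differences are constant, so the polynomial has degree 5.

5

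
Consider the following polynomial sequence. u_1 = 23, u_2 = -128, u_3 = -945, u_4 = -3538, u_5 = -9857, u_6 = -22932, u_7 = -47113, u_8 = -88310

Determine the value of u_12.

-609498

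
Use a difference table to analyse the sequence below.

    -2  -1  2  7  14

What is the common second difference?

2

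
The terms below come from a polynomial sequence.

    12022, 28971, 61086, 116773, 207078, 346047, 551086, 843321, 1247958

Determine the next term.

First differences: 16949, 32115, 55687, 90305, 138969, 205039, 292235, 404637
Second differences: 15166, 23572, 34618, 48664, 66070, 87196, 112402
Third differences: 8406, 11046, 14046, 17406, 21126, 25206
Fourth differences: 2640, 3000, 3360, 3720, 4080
Fifth differences: 360, 360, 360, 360
The fifth differences are constant (360).
4080 + 360 = 4440;  25206 + 4440 = 29646;  112402 + 29646 = 142048;  404637 + 142048 = 546685;  1247958 + 546685 = 1794643

1794643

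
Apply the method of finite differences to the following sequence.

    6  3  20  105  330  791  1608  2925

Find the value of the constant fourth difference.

24

D1: -3, 17, 85, 225, 461, 817, 1317
D2: 20, 68, 140, 236, 356, 500
D3: 48, 72, 96, 120, 144
D4: 24, 24, 24, 24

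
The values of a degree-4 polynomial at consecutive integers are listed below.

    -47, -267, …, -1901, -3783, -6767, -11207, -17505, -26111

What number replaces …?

-815

Using the last 6 terms:
First differences: -1882  -2984  -4440  -6298  -8606
Second differences: -1102  -1456  -1858  -2308
Third differences: -354  -402  -450
Fourth differences: -48  -48
Constant fourth difference = -48.
Extend backward: -354 + 48 = -306;  -1102 + 306 = -796;  -1882 + 796 = -1086;  -1901 + 1086 = -815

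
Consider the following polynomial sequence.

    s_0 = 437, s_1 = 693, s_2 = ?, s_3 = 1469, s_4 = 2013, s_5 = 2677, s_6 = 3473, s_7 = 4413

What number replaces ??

1033

Using the last 5 terms:
D1: 544, 664, 796, 940
D2: 120, 132, 144
D3: 12, 12
Constant third difference = 12.
Extend backward: 120 − 12 = 108;  544 − 108 = 436;  1469 − 436 = 1033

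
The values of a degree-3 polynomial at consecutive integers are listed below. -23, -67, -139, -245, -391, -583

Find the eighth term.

First differences: -44 , -72 , -106 , -146 , -192
Second differences: -28 , -34 , -40 , -46
Third differences: -6 , -6 , -6
The third differences are constant (-6).
-46 − 6 = -52;  -192 − 52 = -244;  -583 − 244 = -827
-52 − 6 = -58;  -244 − 58 = -302;  -827 − 302 = -1129

-1129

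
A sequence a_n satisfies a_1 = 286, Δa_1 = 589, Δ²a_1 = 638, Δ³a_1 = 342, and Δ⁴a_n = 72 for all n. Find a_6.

13391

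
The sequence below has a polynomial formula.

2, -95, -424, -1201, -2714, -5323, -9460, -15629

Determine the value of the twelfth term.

Δ: -97, -329, -777, -1513, -2609, -4137, -6169
Δ²: -232, -448, -736, -1096, -1528, -2032
Δ³: -216, -288, -360, -432, -504
Δ⁴: -72, -72, -72, -72
The fourth differences are constant (-72).
-504 − 72 = -576;  -2032 − 576 = -2608;  -6169 − 2608 = -8777;  -15629 − 8777 = -24406
-576 − 72 = -648;  -2608 − 648 = -3256;  -8777 − 3256 = -12033;  -24406 − 12033 = -36439
-648 − 72 = -720;  -3256 − 720 = -3976;  -12033 − 3976 = -16009;  -36439 − 16009 = -52448
-720 − 72 = -792;  -3976 − 792 = -4768;  -16009 − 4768 = -20777;  -52448 − 20777 = -73225

-73225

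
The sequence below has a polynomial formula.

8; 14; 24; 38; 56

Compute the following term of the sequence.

6, 10, 14, 18
4, 4, 4
The second differences are constant (4).
18 + 4 = 22;  56 + 22 = 78

78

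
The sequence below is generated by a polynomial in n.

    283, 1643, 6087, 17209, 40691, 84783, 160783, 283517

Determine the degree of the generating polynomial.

5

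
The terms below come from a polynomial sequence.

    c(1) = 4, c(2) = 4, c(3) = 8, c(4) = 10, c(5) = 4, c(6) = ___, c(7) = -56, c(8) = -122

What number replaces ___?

-16

Using the first 5 terms:
0  4  2  -6
4  -2  -8
-6  -6
Constant third difference = -6.
Extend forward: -8 − 6 = -14;  -6 − 14 = -20;  4 − 20 = -16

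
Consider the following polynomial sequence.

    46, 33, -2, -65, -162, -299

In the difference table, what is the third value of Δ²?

Δ: -13, -35, -63, -97, -137
Δ²: -22, -28, -34, -40
Δ³: -6, -6, -6

-34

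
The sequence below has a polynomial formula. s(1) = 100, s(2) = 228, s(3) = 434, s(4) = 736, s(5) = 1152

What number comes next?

1700

D1: 128, 206, 302, 416
D2: 78, 96, 114
D3: 18, 18
Constant third difference = 18, so extend:
114 + 18 = 132;  416 + 132 = 548;  1152 + 548 = 1700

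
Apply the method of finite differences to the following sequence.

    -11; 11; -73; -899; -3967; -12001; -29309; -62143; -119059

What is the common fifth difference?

Δ: 22, -84, -826, -3068, -8034, -17308, -32834, -56916
Δ²: -106, -742, -2242, -4966, -9274, -15526, -24082
Δ³: -636, -1500, -2724, -4308, -6252, -8556
Δ⁴: -864, -1224, -1584, -1944, -2304
Δ⁵: -360, -360, -360, -360

-360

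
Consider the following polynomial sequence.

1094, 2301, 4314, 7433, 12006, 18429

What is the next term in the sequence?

27146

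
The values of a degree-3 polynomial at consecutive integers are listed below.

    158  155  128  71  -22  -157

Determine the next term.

-340

D1: -3, -27, -57, -93, -135
D2: -24, -30, -36, -42
D3: -6, -6, -6
The third differences are constant (-6).
-42 − 6 = -48;  -135 − 48 = -183;  -157 − 183 = -340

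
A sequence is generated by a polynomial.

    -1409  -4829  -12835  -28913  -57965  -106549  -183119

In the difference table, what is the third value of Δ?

-16078

Δ: -3420, -8006, -16078, -29052, -48584, -76570
Δ²: -4586, -8072, -12974, -19532, -27986
Δ³: -3486, -4902, -6558, -8454
Δ⁴: -1416, -1656, -1896
Δ⁵: -240, -240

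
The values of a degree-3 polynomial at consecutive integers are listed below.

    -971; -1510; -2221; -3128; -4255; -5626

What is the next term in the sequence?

-7265

-539, -711, -907, -1127, -1371
-172, -196, -220, -244
-24, -24, -24
Constant third difference = -24, so extend:
-244 − 24 = -268;  -1371 − 268 = -1639;  -5626 − 1639 = -7265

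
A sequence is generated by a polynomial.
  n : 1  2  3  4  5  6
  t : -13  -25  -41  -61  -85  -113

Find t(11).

-313

First differences: -12  -16  -20  -24  -28
Second differences: -4  -4  -4  -4
Second differences constant at -4.
-28 − 4 = -32;  -113 − 32 = -145
-32 − 4 = -36;  -145 − 36 = -181
-36 − 4 = -40;  -181 − 40 = -221
-40 − 4 = -44;  -221 − 44 = -265
-44 − 4 = -48;  -265 − 48 = -313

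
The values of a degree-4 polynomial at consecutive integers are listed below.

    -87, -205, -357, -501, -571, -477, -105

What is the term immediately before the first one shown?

-21

First differences: -118  -152  -144  -70  94  372
Second differences: -34  8  74  164  278
Third differences: 42  66  90  114
Fourth differences: 24  24  24
The fourth differences are constant at 24.
Work back: 42 − 24 = 18;  -34 − 18 = -52;  -118 + 52 = -66;  -87 + 66 = -21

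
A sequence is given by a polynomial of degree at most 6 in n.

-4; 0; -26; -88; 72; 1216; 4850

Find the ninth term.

30772

4 , -26 , -62 , 160 , 1144 , 3634
-30 , -36 , 222 , 984 , 2490
-6 , 258 , 762 , 1506
264 , 504 , 744
240 , 240
Fifth differences constant at 240.
744 + 240 = 984;  1506 + 984 = 2490;  2490 + 2490 = 4980;  3634 + 4980 = 8614;  4850 + 8614 = 13464
984 + 240 = 1224;  2490 + 1224 = 3714;  4980 + 3714 = 8694;  8614 + 8694 = 17308;  13464 + 17308 = 30772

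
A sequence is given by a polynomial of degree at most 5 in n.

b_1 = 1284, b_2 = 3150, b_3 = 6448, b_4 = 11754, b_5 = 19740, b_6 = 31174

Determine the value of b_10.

130110

1866, 3298, 5306, 7986, 11434
1432, 2008, 2680, 3448
576, 672, 768
96, 96
The fourth differences are constant (96).
768 + 96 = 864;  3448 + 864 = 4312;  11434 + 4312 = 15746;  31174 + 15746 = 46920
864 + 96 = 960;  4312 + 960 = 5272;  15746 + 5272 = 21018;  46920 + 21018 = 67938
960 + 96 = 1056;  5272 + 1056 = 6328;  21018 + 6328 = 27346;  67938 + 27346 = 95284
1056 + 96 = 1152;  6328 + 1152 = 7480;  27346 + 7480 = 34826;  95284 + 34826 = 130110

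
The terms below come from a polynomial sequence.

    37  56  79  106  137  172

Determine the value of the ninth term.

Δ: 19, 23, 27, 31, 35
Δ²: 4, 4, 4, 4
The second differences are constant (4).
35 + 4 = 39;  172 + 39 = 211
39 + 4 = 43;  211 + 43 = 254
43 + 4 = 47;  254 + 47 = 301

301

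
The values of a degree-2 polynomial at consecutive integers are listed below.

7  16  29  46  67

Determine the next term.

Δ: 9, 13, 17, 21
Δ²: 4, 4, 4
Second differences constant at 4.
21 + 4 = 25;  67 + 25 = 92

92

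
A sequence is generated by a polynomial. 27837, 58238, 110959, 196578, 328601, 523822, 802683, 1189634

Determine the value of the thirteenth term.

5927409

First differences: 30401 , 52721 , 85619 , 132023 , 195221 , 278861 , 386951
Second differences: 22320 , 32898 , 46404 , 63198 , 83640 , 108090
Third differences: 10578 , 13506 , 16794 , 20442 , 24450
Fourth differences: 2928 , 3288 , 3648 , 4008
Fifth differences: 360 , 360 , 360
Fifth differences constant at 360.
4008 + 360 = 4368;  24450 + 4368 = 28818;  108090 + 28818 = 136908;  386951 + 136908 = 523859;  1189634 + 523859 = 1713493
4368 + 360 = 4728;  28818 + 4728 = 33546;  136908 + 33546 = 170454;  523859 + 170454 = 694313;  1713493 + 694313 = 2407806
4728 + 360 = 5088;  33546 + 5088 = 38634;  170454 + 38634 = 209088;  694313 + 209088 = 903401;  2407806 + 903401 = 3311207
5088 + 360 = 5448;  38634 + 5448 = 44082;  209088 + 44082 = 253170;  903401 + 253170 = 1156571;  3311207 + 1156571 = 4467778
5448 + 360 = 5808;  44082 + 5808 = 49890;  253170 + 49890 = 303060;  1156571 + 303060 = 1459631;  4467778 + 1459631 = 5927409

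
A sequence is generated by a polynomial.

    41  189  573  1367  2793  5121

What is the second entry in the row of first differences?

384

First differences: 148, 384, 794, 1426, 2328
Second differences: 236, 410, 632, 902
Third differences: 174, 222, 270
Fourth differences: 48, 48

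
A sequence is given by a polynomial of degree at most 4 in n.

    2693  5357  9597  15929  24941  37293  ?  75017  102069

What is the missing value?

Using the first 6 terms:
Δ: 2664  4240  6332  9012  12352
Δ²: 1576  2092  2680  3340
Δ³: 516  588  660
Δ⁴: 72  72
Constant fourth difference = 72.
Extend forward: 660 + 72 = 732;  3340 + 732 = 4072;  12352 + 4072 = 16424;  37293 + 16424 = 53717

53717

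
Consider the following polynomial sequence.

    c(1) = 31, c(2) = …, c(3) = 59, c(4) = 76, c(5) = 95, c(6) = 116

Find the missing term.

Using the last 4 terms:
Δ: 17, 19, 21
Δ²: 2, 2
Constant second difference = 2.
Extend backward: 17 − 2 = 15;  59 − 15 = 44

44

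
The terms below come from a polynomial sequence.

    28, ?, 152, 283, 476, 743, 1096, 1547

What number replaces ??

Using the last 6 terms:
First differences: 131, 193, 267, 353, 451
Second differences: 62, 74, 86, 98
Third differences: 12, 12, 12
Constant third difference = 12.
Extend backward: 62 − 12 = 50;  131 − 50 = 81;  152 − 81 = 71

71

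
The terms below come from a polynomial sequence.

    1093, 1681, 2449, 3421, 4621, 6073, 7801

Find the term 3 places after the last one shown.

14881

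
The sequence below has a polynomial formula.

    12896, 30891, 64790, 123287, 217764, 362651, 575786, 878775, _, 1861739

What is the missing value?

Using the first 8 terms:
First differences: 17995, 33899, 58497, 94477, 144887, 213135, 302989
Second differences: 15904, 24598, 35980, 50410, 68248, 89854
Third differences: 8694, 11382, 14430, 17838, 21606
Fourth differences: 2688, 3048, 3408, 3768
Fifth differences: 360, 360, 360
Constant fifth difference = 360.
Extend forward: 3768 + 360 = 4128;  21606 + 4128 = 25734;  89854 + 25734 = 115588;  302989 + 115588 = 418577;  878775 + 418577 = 1297352

1297352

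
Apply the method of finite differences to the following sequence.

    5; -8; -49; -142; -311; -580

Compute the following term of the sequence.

-13, -41, -93, -169, -269
-28, -52, -76, -100
-24, -24, -24
Third differences constant at -24.
-100 − 24 = -124;  -269 − 124 = -393;  -580 − 393 = -973

-973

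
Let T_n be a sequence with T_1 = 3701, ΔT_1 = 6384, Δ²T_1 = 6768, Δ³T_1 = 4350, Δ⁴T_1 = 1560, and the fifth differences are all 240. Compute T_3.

Build the table forward from the leading diagonal:
Fifth differences: 240, 240, 240
Fourth differences: 1560, 1800, 2040
Third differences: 4350, 5910, 7710
Second differences: 6768, 11118, 17028
First differences: 6384, 13152, 24270
T: 3701, 10085, 23237

23237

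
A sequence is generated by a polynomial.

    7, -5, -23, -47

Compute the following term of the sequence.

First differences: -12 , -18 , -24
Second differences: -6 , -6
Constant second difference = -6, so extend:
-24 − 6 = -30;  -47 − 30 = -77

-77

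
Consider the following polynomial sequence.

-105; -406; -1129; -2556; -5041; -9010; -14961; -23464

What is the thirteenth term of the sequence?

D1: -301 , -723 , -1427 , -2485 , -3969 , -5951 , -8503
D2: -422 , -704 , -1058 , -1484 , -1982 , -2552
D3: -282 , -354 , -426 , -498 , -570
D4: -72 , -72 , -72 , -72
Constant fourth difference = -72, so extend:
-570 − 72 = -642;  -2552 − 642 = -3194;  -8503 − 3194 = -11697;  -23464 − 11697 = -35161
-642 − 72 = -714;  -3194 − 714 = -3908;  -11697 − 3908 = -15605;  -35161 − 15605 = -50766
-714 − 72 = -786;  -3908 − 786 = -4694;  -15605 − 4694 = -20299;  -50766 − 20299 = -71065
-786 − 72 = -858;  -4694 − 858 = -5552;  -20299 − 5552 = -25851;  -71065 − 25851 = -96916
-858 − 72 = -930;  -5552 − 930 = -6482;  -25851 − 6482 = -32333;  -96916 − 32333 = -129249

-129249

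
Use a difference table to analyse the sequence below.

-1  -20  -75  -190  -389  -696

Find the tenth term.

D1: -19 , -55 , -115 , -199 , -307
D2: -36 , -60 , -84 , -108
D3: -24 , -24 , -24
The third differences are constant (-24).
-108 − 24 = -132;  -307 − 132 = -439;  -696 − 439 = -1135
-132 − 24 = -156;  -439 − 156 = -595;  -1135 − 595 = -1730
-156 − 24 = -180;  -595 − 180 = -775;  -1730 − 775 = -2505
-180 − 24 = -204;  -775 − 204 = -979;  -2505 − 979 = -3484

-3484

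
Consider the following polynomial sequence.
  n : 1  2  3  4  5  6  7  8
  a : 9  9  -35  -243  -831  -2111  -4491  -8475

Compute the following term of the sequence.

0 , -44 , -208 , -588 , -1280 , -2380 , -3984
-44 , -164 , -380 , -692 , -1100 , -1604
-120 , -216 , -312 , -408 , -504
-96 , -96 , -96 , -96
Fourth differences constant at -96.
-504 − 96 = -600;  -1604 − 600 = -2204;  -3984 − 2204 = -6188;  -8475 − 6188 = -14663

-14663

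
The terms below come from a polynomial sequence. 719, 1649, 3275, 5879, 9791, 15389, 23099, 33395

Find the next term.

46799

930, 1626, 2604, 3912, 5598, 7710, 10296
696, 978, 1308, 1686, 2112, 2586
282, 330, 378, 426, 474
48, 48, 48, 48
Constant fourth difference = 48, so extend:
474 + 48 = 522;  2586 + 522 = 3108;  10296 + 3108 = 13404;  33395 + 13404 = 46799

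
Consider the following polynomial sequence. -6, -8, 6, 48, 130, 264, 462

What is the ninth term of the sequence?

-2 , 14 , 42 , 82 , 134 , 198
16 , 28 , 40 , 52 , 64
12 , 12 , 12 , 12
Constant third difference = 12, so extend:
64 + 12 = 76;  198 + 76 = 274;  462 + 274 = 736
76 + 12 = 88;  274 + 88 = 362;  736 + 362 = 1098

1098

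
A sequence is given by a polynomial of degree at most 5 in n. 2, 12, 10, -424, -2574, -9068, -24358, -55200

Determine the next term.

-111134

First differences: 10, -2, -434, -2150, -6494, -15290, -30842
Second differences: -12, -432, -1716, -4344, -8796, -15552
Third differences: -420, -1284, -2628, -4452, -6756
Fourth differences: -864, -1344, -1824, -2304
Fifth differences: -480, -480, -480
Constant fifth difference = -480, so extend:
-2304 − 480 = -2784;  -6756 − 2784 = -9540;  -15552 − 9540 = -25092;  -30842 − 25092 = -55934;  -55200 − 55934 = -111134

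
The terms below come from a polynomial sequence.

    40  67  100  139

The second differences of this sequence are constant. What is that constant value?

6

D1: 27, 33, 39
D2: 6, 6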